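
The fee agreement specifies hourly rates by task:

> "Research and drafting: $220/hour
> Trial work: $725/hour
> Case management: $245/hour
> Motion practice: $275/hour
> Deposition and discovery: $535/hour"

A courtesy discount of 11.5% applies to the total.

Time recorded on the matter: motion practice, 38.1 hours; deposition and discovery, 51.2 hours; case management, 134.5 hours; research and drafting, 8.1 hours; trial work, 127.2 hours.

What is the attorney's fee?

$145,869.24

Research and drafting: 8.1 × $220 = $1,782.00
Trial work: 127.2 × $725 = $92,220.00
Case management: 134.5 × $245 = $32,952.50
Motion practice: 38.1 × $275 = $10,477.50
Deposition and discovery: 51.2 × $535 = $27,392.00
Subtotal: $164,824.00
Less 11.5% discount: −$18,954.76
Total: $164,824.00 − $18,954.76 = $145,869.24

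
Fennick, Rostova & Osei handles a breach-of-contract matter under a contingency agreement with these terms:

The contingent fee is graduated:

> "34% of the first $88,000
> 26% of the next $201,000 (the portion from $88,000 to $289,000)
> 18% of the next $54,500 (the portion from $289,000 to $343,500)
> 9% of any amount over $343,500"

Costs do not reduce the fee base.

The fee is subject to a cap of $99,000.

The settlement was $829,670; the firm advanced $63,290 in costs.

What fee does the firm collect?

Fee base is the gross recovery, $829,670; costs are reimbursed separately.
First $88,000 at 34% = $29,920.00
Next $201,000 at 26% = $52,260.00
Next $54,500 at 18% = $9,810.00
Remaining $486,170 at 9% = $43,755.30
Fee: $29,920.00 + $52,260.00 + $9,810.00 + $43,755.30 = $135,745.30
$135,745.30 exceeds the $99,000 cap, so the fee is capped at $99,000.00.

$99,000.00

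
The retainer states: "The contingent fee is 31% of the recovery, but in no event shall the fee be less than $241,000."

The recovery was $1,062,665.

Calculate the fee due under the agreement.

$329,426.15

31% of $1,062,665 = $329,426.15
That exceeds the $241,000 minimum.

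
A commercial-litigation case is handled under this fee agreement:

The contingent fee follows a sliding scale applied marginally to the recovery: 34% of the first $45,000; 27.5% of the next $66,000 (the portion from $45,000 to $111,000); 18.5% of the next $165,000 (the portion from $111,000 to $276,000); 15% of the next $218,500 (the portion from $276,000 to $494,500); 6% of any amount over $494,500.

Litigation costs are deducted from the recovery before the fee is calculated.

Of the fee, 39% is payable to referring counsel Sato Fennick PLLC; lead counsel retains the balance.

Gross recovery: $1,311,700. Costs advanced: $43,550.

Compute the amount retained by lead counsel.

$87,333.09

Fee base (net of costs): $1,311,700 − $43,550 = $1,268,150
First $45,000 at 34% = $15,300.00
Next $66,000 at 27.5% = $18,150.00
Next $165,000 at 18.5% = $30,525.00
Next $218,500 at 15% = $32,775.00
Remaining $773,650 at 6% = $46,419.00
Fee: $15,300.00 + $18,150.00 + $30,525.00 + $32,775.00 + $46,419.00 = $143,169.00
Referral share: 39% of $143,169.00 = $55,835.91; lead counsel retains $143,169.00 − $55,835.91 = $87,333.09.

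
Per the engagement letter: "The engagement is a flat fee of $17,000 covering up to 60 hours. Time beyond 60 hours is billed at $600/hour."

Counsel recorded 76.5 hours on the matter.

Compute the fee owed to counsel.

Flat fee: $17,000.00
Excess hours: 76.5 − 60 = 16.5
Overrun: 16.5 × $600 = $9,900.00
Total: $17,000.00 + $9,900.00 = $26,900.00

$26,900.00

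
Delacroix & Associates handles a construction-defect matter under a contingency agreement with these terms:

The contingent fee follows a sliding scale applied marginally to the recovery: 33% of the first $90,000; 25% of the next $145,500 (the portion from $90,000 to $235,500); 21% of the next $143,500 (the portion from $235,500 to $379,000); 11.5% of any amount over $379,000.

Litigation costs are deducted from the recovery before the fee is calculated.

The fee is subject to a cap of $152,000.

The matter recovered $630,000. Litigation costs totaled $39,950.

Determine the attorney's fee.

Fee base (net of costs): $630,000 − $39,950 = $590,050
First $90,000 at 33% = $29,700.00
Next $145,500 at 25% = $36,375.00
Next $143,500 at 21% = $30,135.00
Remaining $211,050 at 11.5% = $24,270.75
Fee: $29,700.00 + $36,375.00 + $30,135.00 + $24,270.75 = $120,480.75
$120,480.75 is under the $152,000 cap.

$120,480.75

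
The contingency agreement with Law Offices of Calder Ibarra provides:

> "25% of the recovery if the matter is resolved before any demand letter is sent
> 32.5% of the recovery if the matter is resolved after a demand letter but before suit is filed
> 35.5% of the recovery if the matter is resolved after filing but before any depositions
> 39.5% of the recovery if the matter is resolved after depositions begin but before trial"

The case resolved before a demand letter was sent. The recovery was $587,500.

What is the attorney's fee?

The matter resolved before a demand letter was sent, so the 25% rate applies.
$587,500 × 25% = $146,875.00

$146,875.00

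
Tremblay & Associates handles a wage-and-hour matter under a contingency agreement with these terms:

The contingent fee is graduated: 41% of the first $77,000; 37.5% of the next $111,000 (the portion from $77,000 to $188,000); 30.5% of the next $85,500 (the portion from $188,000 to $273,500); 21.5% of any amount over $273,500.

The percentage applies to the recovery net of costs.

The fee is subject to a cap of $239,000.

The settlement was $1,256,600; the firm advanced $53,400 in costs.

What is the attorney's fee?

$239,000.00

Fee base (net of costs): $1,256,600 − $53,400 = $1,203,200
First $77,000 at 41% = $31,570.00
Next $111,000 at 37.5% = $41,625.00
Next $85,500 at 30.5% = $26,077.50
Remaining $929,700 at 21.5% = $199,885.50
Fee: $31,570.00 + $41,625.00 + $26,077.50 + $199,885.50 = $299,158.00
$299,158.00 exceeds the $239,000 cap, so the fee is capped at $239,000.00.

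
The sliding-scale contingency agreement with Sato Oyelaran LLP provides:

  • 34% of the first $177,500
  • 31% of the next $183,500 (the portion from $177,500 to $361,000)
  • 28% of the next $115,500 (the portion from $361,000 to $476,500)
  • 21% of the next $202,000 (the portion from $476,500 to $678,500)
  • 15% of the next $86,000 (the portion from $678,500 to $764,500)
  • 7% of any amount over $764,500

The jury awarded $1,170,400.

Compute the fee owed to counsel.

$233,308.00

First $177,500 at 34% = $60,350.00
Next $183,500 at 31% = $56,885.00
Next $115,500 at 28% = $32,340.00
Next $202,000 at 21% = $42,420.00
Next $86,000 at 15% = $12,900.00
Remaining $405,900 at 7% = $28,413.00
Fee: $60,350.00 + $56,885.00 + $32,340.00 + $42,420.00 + $12,900.00 + $28,413.00 = $233,308.00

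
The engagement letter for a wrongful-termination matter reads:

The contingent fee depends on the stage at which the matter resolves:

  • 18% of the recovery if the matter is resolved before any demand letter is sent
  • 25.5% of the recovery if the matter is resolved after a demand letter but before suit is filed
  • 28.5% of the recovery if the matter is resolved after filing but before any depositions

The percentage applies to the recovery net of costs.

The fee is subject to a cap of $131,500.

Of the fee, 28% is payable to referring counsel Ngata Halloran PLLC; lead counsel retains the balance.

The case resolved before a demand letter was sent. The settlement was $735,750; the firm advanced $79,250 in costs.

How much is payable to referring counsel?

Fee base (net of costs): $735,750 − $79,250 = $656,500
The matter resolved before a demand letter was sent, so the 18% rate applies.
$656,500 × 18% = $118,170.00
$118,170.00 is under the $131,500 cap.
Referral share: 28% of $118,170.00 = $33,087.60; lead counsel retains $118,170.00 − $33,087.60 = $85,082.40.

$33,087.60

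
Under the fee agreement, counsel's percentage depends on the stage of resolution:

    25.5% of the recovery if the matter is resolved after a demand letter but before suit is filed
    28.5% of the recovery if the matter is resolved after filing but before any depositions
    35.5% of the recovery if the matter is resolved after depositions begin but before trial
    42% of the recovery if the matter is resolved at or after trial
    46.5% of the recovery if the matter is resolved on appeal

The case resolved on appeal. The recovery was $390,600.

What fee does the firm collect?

$181,629.00

The matter resolved on appeal, so the 46.5% rate applies.
$390,600 × 46.5% = $181,629.00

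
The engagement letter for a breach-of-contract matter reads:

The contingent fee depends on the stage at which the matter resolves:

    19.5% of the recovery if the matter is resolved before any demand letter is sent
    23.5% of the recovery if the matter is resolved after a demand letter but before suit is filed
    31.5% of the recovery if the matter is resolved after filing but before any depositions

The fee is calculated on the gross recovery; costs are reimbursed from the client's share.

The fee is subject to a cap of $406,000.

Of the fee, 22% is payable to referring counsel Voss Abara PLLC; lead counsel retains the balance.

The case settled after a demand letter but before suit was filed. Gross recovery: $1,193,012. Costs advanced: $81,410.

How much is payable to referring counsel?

$61,678.72

Fee base is the gross recovery, $1,193,012; costs are reimbursed separately.
The matter settled after a demand letter but before suit was filed, so the 23.5% rate applies.
$1,193,012 × 23.5% = $280,357.82
$280,357.82 is under the $406,000 cap.
Referral share: 22% of $280,357.82 = $61,678.72; lead counsel retains $280,357.82 − $61,678.72 = $218,679.10.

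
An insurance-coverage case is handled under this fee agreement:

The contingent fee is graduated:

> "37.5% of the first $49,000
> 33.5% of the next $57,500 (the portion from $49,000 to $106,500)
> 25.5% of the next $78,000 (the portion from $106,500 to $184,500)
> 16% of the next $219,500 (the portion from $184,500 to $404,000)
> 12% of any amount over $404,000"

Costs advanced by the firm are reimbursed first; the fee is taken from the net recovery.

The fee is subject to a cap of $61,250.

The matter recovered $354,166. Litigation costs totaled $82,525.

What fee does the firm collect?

$61,250.00

Fee base (net of costs): $354,166 − $82,525 = $271,641
First $49,000 at 37.5% = $18,375.00
Next $57,500 at 33.5% = $19,262.50
Next $78,000 at 25.5% = $19,890.00
Remaining $87,141 at 16% = $13,942.56
Fee: $18,375.00 + $19,262.50 + $19,890.00 + $13,942.56 = $71,470.06
$71,470.06 exceeds the $61,250 cap, so the fee is capped at $61,250.00.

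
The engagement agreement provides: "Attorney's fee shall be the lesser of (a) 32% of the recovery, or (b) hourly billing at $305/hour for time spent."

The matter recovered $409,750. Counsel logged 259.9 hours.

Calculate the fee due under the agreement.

$79,269.50

(a) 32% of $409,750 = $131,120.00
(b) 259.9 × $305 = $79,269.50
The lesser is (b): $79,269.50.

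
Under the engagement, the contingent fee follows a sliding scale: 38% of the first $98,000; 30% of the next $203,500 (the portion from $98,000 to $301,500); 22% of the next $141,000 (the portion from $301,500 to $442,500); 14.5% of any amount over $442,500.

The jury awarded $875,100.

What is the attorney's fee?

$192,037.00

First $98,000 at 38% = $37,240.00
Next $203,500 at 30% = $61,050.00
Next $141,000 at 22% = $31,020.00
Remaining $432,600 at 14.5% = $62,727.00
Fee: $37,240.00 + $61,050.00 + $31,020.00 + $62,727.00 = $192,037.00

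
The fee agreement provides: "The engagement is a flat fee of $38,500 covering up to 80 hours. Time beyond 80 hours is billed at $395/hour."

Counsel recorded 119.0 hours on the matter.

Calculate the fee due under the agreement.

Flat fee: $38,500.00
Excess hours: 119.0 − 80 = 39.0
Overrun: 39.0 × $395 = $15,405.00
Total: $38,500.00 + $15,405.00 = $53,905.00

$53,905.00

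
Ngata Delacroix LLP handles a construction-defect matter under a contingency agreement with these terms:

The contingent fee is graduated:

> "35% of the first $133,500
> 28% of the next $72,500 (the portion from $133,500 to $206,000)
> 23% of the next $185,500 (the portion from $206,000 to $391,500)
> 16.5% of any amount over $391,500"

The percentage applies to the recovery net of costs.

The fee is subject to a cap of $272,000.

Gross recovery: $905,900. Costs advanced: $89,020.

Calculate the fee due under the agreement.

$179,877.70

Fee base (net of costs): $905,900 − $89,020 = $816,880
First $133,500 at 35% = $46,725.00
Next $72,500 at 28% = $20,300.00
Next $185,500 at 23% = $42,665.00
Remaining $425,380 at 16.5% = $70,187.70
Fee: $46,725.00 + $20,300.00 + $42,665.00 + $70,187.70 = $179,877.70
$179,877.70 is under the $272,000 cap.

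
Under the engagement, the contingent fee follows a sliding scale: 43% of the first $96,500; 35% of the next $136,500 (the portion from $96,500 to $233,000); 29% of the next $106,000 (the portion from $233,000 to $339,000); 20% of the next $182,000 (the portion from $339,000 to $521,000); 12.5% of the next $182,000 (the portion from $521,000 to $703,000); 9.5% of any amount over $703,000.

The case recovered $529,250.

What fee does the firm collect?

$157,441.25

First $96,500 at 43% = $41,495.00
Next $136,500 at 35% = $47,775.00
Next $106,000 at 29% = $30,740.00
Next $182,000 at 20% = $36,400.00
Remaining $8,250 at 12.5% = $1,031.25
Fee: $41,495.00 + $47,775.00 + $30,740.00 + $36,400.00 + $1,031.25 = $157,441.25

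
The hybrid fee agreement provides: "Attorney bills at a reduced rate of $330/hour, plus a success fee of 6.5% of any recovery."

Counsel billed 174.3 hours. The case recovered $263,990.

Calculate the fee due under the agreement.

$74,678.35

Hourly: 174.3 × $330 = $57,519.00
Success fee: 6.5% of $263,990 = $17,159.35
Total: $57,519.00 + $17,159.35 = $74,678.35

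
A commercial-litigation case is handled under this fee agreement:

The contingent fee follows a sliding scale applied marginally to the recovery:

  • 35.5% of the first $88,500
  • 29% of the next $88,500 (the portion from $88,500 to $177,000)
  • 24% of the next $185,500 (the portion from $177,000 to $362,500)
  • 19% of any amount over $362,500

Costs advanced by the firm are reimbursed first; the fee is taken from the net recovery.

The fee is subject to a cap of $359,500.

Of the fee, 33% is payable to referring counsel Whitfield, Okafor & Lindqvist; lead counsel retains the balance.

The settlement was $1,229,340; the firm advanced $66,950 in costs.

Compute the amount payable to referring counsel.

Fee base (net of costs): $1,229,340 − $66,950 = $1,162,390
First $88,500 at 35.5% = $31,417.50
Next $88,500 at 29% = $25,665.00
Next $185,500 at 24% = $44,520.00
Remaining $799,890 at 19% = $151,979.10
Fee: $31,417.50 + $25,665.00 + $44,520.00 + $151,979.10 = $253,581.60
$253,581.60 is under the $359,500 cap.
Referral share: 33% of $253,581.60 = $83,681.93; lead counsel retains $253,581.60 − $83,681.93 = $169,899.67.

$83,681.93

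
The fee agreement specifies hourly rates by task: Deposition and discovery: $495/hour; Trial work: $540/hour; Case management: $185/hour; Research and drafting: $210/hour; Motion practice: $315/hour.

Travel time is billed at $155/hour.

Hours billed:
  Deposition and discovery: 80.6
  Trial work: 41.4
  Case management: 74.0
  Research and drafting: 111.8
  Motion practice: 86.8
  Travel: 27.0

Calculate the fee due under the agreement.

$130,948.00

Deposition and discovery: 80.6 × $495 = $39,897.00
Trial work: 41.4 × $540 = $22,356.00
Case management: 74.0 × $185 = $13,690.00
Research and drafting: 111.8 × $210 = $23,478.00
Motion practice: 86.8 × $315 = $27,342.00
Subtotal: $39,897.00 + $22,356.00 + $13,690.00 + $23,478.00 + $27,342.00 = $126,763.00
Travel: 27.0 × $155 = $4,185.00
Total: $126,763.00 + $4,185.00 = $130,948.00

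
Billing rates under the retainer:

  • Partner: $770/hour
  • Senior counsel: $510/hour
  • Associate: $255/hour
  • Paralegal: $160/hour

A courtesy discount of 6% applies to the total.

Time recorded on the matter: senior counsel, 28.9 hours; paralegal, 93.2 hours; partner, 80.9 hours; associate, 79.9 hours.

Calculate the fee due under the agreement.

Partner: 80.9 × $770 = $62,293.00
Senior counsel: 28.9 × $510 = $14,739.00
Associate: 79.9 × $255 = $20,374.50
Paralegal: 93.2 × $160 = $14,912.00
Subtotal: $112,318.50
Less 6% discount: −$6,739.11
Total: $112,318.50 − $6,739.11 = $105,579.39

$105,579.39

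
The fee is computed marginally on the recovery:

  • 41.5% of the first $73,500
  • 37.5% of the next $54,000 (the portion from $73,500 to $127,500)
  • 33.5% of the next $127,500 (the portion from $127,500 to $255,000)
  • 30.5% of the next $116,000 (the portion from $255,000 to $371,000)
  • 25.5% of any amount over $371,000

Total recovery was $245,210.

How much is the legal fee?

First $73,500 at 41.5% = $30,502.50
Next $54,000 at 37.5% = $20,250.00
Remaining $117,710 at 33.5% = $39,432.85
Fee: $30,502.50 + $20,250.00 + $39,432.85 = $90,185.35

$90,185.35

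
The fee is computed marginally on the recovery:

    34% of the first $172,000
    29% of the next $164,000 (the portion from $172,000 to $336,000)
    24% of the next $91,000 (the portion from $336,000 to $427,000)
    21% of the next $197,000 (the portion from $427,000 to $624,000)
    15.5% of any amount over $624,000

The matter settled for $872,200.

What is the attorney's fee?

$207,721.00

First $172,000 at 34% = $58,480.00
Next $164,000 at 29% = $47,560.00
Next $91,000 at 24% = $21,840.00
Next $197,000 at 21% = $41,370.00
Remaining $248,200 at 15.5% = $38,471.00
Fee: $58,480.00 + $47,560.00 + $21,840.00 + $41,370.00 + $38,471.00 = $207,721.00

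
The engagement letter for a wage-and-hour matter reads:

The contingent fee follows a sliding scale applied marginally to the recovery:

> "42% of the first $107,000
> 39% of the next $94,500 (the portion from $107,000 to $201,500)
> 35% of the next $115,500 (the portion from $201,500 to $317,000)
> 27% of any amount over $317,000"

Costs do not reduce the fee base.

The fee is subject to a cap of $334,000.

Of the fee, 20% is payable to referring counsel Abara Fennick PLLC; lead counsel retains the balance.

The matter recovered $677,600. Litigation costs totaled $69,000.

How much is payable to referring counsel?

$43,916.40

Fee base is the gross recovery, $677,600; costs are reimbursed separately.
First $107,000 at 42% = $44,940.00
Next $94,500 at 39% = $36,855.00
Next $115,500 at 35% = $40,425.00
Remaining $360,600 at 27% = $97,362.00
Fee: $44,940.00 + $36,855.00 + $40,425.00 + $97,362.00 = $219,582.00
$219,582.00 is under the $334,000 cap.
Referral share: 20% of $219,582.00 = $43,916.40; lead counsel retains $219,582.00 − $43,916.40 = $175,665.60.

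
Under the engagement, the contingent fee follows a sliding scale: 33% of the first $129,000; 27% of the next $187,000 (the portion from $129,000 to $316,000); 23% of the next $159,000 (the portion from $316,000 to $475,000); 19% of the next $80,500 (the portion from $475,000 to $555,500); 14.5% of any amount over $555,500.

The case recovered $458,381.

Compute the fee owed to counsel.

First $129,000 at 33% = $42,570.00
Next $187,000 at 27% = $50,490.00
Remaining $142,381 at 23% = $32,747.63
Fee: $42,570.00 + $50,490.00 + $32,747.63 = $125,807.63

$125,807.63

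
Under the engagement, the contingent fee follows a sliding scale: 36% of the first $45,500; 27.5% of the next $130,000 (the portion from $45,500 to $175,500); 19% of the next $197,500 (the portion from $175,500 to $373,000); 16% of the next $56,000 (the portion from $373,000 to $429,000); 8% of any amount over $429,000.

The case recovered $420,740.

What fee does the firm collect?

First $45,500 at 36% = $16,380.00
Next $130,000 at 27.5% = $35,750.00
Next $197,500 at 19% = $37,525.00
Remaining $47,740 at 16% = $7,638.40
Fee: $16,380.00 + $35,750.00 + $37,525.00 + $7,638.40 = $97,293.40

$97,293.40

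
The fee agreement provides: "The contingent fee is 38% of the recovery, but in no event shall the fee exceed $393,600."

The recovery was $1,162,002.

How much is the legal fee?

38% of $1,162,002 = $441,560.76
That exceeds the $393,600 cap, so the fee is capped at $393,600.

$393,600.00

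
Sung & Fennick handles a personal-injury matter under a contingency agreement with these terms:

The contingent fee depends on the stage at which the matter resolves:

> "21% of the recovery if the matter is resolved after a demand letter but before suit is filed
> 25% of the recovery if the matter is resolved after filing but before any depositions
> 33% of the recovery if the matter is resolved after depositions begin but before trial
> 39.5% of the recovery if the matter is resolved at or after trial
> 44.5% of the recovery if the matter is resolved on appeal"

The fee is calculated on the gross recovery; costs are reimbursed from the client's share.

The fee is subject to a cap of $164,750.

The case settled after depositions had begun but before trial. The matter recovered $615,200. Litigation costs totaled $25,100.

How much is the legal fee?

Fee base is the gross recovery, $615,200; costs are reimbursed separately.
The matter settled after depositions had begun but before trial, so the 33% rate applies.
$615,200 × 33% = $203,016.00
$203,016.00 exceeds the $164,750 cap, so the fee is capped at $164,750.00.

$164,750.00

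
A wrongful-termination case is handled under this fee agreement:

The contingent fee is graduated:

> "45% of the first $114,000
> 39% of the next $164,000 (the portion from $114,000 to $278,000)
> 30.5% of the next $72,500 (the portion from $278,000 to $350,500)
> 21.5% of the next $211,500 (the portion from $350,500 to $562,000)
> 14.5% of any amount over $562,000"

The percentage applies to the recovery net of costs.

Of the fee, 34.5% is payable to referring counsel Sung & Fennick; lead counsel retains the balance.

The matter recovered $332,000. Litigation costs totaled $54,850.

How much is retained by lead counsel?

$75,278.17

Fee base (net of costs): $332,000 − $54,850 = $277,150
First $114,000 at 45% = $51,300.00
Remaining $163,150 at 39% = $63,628.50
Fee: $51,300.00 + $63,628.50 = $114,928.50
Referral share: 34.5% of $114,928.50 = $39,650.33; lead counsel retains $114,928.50 − $39,650.33 = $75,278.17.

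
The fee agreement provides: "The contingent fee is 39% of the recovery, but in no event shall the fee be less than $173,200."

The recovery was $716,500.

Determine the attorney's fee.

$279,435.00

39% of $716,500 = $279,435.00
That exceeds the $173,200 minimum.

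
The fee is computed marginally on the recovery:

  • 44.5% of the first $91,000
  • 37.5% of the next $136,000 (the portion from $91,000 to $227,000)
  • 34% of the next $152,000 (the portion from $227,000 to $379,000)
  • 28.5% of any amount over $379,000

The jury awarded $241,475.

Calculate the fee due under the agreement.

$96,416.50

First $91,000 at 44.5% = $40,495.00
Next $136,000 at 37.5% = $51,000.00
Remaining $14,475 at 34% = $4,921.50
Fee: $40,495.00 + $51,000.00 + $4,921.50 = $96,416.50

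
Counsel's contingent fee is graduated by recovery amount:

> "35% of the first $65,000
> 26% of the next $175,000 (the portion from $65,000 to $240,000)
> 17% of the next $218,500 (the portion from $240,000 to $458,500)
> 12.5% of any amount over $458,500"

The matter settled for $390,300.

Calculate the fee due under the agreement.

First $65,000 at 35% = $22,750.00
Next $175,000 at 26% = $45,500.00
Remaining $150,300 at 17% = $25,551.00
Fee: $22,750.00 + $45,500.00 + $25,551.00 = $93,801.00

$93,801.00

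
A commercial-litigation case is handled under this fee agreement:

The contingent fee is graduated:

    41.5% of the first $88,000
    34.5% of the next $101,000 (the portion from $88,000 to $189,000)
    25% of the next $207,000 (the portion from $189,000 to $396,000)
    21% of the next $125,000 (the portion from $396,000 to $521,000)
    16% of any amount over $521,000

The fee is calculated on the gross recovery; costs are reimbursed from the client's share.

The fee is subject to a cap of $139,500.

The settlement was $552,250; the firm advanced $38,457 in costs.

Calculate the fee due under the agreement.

$139,500.00

Fee base is the gross recovery, $552,250; costs are reimbursed separately.
First $88,000 at 41.5% = $36,520.00
Next $101,000 at 34.5% = $34,845.00
Next $207,000 at 25% = $51,750.00
Next $125,000 at 21% = $26,250.00
Remaining $31,250 at 16% = $5,000.00
Fee: $36,520.00 + $34,845.00 + $51,750.00 + $26,250.00 + $5,000.00 = $154,365.00
$154,365.00 exceeds the $139,500 cap, so the fee is capped at $139,500.00.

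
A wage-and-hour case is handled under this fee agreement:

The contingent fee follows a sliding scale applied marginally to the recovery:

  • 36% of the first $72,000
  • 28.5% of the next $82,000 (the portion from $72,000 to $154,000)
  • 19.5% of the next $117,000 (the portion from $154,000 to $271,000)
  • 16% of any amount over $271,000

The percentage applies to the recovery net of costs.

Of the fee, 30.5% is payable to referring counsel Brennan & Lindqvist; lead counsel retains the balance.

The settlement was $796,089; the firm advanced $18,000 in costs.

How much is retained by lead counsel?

$106,501.27

Fee base (net of costs): $796,089 − $18,000 = $778,089
First $72,000 at 36% = $25,920.00
Next $82,000 at 28.5% = $23,370.00
Next $117,000 at 19.5% = $22,815.00
Remaining $507,089 at 16% = $81,134.24
Fee: $25,920.00 + $23,370.00 + $22,815.00 + $81,134.24 = $153,239.24
Referral share: 30.5% of $153,239.24 = $46,737.97; lead counsel retains $153,239.24 − $46,737.97 = $106,501.27.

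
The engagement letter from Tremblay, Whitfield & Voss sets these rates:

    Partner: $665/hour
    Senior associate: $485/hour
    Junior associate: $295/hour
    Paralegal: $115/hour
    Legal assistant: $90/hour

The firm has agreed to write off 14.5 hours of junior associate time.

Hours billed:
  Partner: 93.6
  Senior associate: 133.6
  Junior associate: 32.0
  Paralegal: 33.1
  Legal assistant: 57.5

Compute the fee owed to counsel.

$141,184.00

Partner: 93.6 × $665 = $62,244.00
Senior associate: 133.6 × $485 = $64,796.00
Junior associate: 32.0 × $295 = $9,440.00
Paralegal: 33.1 × $115 = $3,806.50
Legal assistant: 57.5 × $90 = $5,175.00
Subtotal: $145,461.50
Write-off: 14.5 × $295 = $4,277.50
Total: $145,461.50 − $4,277.50 = $141,184.00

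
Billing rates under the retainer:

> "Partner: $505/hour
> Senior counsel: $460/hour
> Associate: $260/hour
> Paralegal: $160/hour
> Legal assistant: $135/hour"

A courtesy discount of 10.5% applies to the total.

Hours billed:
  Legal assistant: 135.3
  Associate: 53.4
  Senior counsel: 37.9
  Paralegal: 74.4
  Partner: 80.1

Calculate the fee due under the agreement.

$91,234.51

Partner: 80.1 × $505 = $40,450.50
Senior counsel: 37.9 × $460 = $17,434.00
Associate: 53.4 × $260 = $13,884.00
Paralegal: 74.4 × $160 = $11,904.00
Legal assistant: 135.3 × $135 = $18,265.50
Subtotal: $101,938.00
Less 10.5% discount: −$10,703.49
Total: $101,938.00 − $10,703.49 = $91,234.51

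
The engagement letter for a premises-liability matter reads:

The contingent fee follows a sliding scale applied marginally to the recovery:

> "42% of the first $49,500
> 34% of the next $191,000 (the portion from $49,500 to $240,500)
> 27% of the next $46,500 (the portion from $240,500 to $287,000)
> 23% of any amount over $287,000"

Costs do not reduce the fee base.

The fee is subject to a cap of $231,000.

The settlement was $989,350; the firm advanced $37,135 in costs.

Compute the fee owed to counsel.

$231,000.00

Fee base is the gross recovery, $989,350; costs are reimbursed separately.
First $49,500 at 42% = $20,790.00
Next $191,000 at 34% = $64,940.00
Next $46,500 at 27% = $12,555.00
Remaining $702,350 at 23% = $161,540.50
Fee: $20,790.00 + $64,940.00 + $12,555.00 + $161,540.50 = $259,825.50
$259,825.50 exceeds the $231,000 cap, so the fee is capped at $231,000.00.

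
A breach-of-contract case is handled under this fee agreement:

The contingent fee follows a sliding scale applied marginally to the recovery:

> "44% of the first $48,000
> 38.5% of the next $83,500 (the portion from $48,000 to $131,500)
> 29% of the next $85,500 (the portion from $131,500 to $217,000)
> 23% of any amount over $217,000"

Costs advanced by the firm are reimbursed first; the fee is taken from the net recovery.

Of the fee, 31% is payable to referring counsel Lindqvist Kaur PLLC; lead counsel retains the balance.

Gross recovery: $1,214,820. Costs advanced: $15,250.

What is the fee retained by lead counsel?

Fee base (net of costs): $1,214,820 − $15,250 = $1,199,570
First $48,000 at 44% = $21,120.00
Next $83,500 at 38.5% = $32,147.50
Next $85,500 at 29% = $24,795.00
Remaining $982,570 at 23% = $225,991.10
Fee: $21,120.00 + $32,147.50 + $24,795.00 + $225,991.10 = $304,053.60
Referral share: 31% of $304,053.60 = $94,256.62; lead counsel retains $304,053.60 − $94,256.62 = $209,796.98.

$209,796.98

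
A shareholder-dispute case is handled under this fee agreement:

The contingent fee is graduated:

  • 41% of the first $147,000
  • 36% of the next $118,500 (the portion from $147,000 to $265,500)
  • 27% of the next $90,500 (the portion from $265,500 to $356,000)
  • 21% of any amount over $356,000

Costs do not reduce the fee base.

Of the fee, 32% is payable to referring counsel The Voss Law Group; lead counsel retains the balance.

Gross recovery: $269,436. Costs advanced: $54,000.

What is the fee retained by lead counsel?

$70,715.05

Fee base is the gross recovery, $269,436; costs are reimbursed separately.
First $147,000 at 41% = $60,270.00
Next $118,500 at 36% = $42,660.00
Remaining $3,936 at 27% = $1,062.72
Fee: $60,270.00 + $42,660.00 + $1,062.72 = $103,992.72
Referral share: 32% of $103,992.72 = $33,277.67; lead counsel retains $103,992.72 − $33,277.67 = $70,715.05.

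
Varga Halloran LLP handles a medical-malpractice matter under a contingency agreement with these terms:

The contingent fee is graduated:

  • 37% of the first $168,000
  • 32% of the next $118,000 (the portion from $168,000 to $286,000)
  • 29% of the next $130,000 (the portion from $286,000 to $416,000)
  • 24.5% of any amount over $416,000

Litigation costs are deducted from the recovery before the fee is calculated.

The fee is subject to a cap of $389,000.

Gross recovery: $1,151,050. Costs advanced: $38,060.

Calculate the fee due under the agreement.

$308,382.55

Fee base (net of costs): $1,151,050 − $38,060 = $1,112,990
First $168,000 at 37% = $62,160.00
Next $118,000 at 32% = $37,760.00
Next $130,000 at 29% = $37,700.00
Remaining $696,990 at 24.5% = $170,762.55
Fee: $62,160.00 + $37,760.00 + $37,700.00 + $170,762.55 = $308,382.55
$308,382.55 is under the $389,000 cap.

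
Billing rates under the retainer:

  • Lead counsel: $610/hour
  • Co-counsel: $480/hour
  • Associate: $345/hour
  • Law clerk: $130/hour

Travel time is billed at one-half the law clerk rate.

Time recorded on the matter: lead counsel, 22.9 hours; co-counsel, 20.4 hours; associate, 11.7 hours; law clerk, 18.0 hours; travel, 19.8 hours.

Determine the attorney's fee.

$31,424.50

Lead counsel: 22.9 × $610 = $13,969.00
Co-counsel: 20.4 × $480 = $9,792.00
Associate: 11.7 × $345 = $4,036.50
Law clerk: 18.0 × $130 = $2,340.00
Subtotal: $13,969.00 + $9,792.00 + $4,036.50 + $2,340.00 = $30,137.50
Travel: 19.8 × ($130 ÷ 2) = 19.8 × $65.00 = $1,287.00
Total: $30,137.50 + $1,287.00 = $31,424.50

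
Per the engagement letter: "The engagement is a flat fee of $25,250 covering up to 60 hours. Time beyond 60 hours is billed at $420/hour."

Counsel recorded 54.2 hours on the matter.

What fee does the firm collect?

54.2 hours is within the 60-hour scope; only the flat fee applies.

$25,250.00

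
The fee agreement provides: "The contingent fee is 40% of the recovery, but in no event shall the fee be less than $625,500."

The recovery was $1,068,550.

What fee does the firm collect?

40% of $1,068,550 = $427,420.00
That is below the $625,500 minimum, so the minimum applies.

$625,500.00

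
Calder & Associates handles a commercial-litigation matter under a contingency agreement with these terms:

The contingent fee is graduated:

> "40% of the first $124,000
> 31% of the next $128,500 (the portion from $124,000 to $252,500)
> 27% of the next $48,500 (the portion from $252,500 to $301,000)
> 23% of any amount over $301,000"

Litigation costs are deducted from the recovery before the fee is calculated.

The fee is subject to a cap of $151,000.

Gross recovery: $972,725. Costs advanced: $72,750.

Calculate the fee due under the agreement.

$151,000.00

Fee base (net of costs): $972,725 − $72,750 = $899,975
First $124,000 at 40% = $49,600.00
Next $128,500 at 31% = $39,835.00
Next $48,500 at 27% = $13,095.00
Remaining $598,975 at 23% = $137,764.25
Fee: $49,600.00 + $39,835.00 + $13,095.00 + $137,764.25 = $240,294.25
$240,294.25 exceeds the $151,000 cap, so the fee is capped at $151,000.00.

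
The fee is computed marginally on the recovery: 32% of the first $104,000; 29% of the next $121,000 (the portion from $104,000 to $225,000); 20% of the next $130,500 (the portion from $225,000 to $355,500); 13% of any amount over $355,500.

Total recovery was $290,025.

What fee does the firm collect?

$81,375.00

First $104,000 at 32% = $33,280.00
Next $121,000 at 29% = $35,090.00
Remaining $65,025 at 20% = $13,005.00
Fee: $33,280.00 + $35,090.00 + $13,005.00 = $81,375.00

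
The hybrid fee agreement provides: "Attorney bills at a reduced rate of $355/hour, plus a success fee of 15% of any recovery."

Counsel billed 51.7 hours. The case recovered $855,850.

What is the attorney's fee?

Hourly: 51.7 × $355 = $18,353.50
Success fee: 15% of $855,850 = $128,377.50
Total: $18,353.50 + $128,377.50 = $146,731.00

$146,731.00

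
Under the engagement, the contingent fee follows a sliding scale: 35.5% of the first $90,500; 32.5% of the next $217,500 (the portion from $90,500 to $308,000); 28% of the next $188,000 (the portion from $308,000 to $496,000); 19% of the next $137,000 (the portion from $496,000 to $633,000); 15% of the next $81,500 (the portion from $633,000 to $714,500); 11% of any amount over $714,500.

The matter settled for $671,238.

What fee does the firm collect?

First $90,500 at 35.5% = $32,127.50
Next $217,500 at 32.5% = $70,687.50
Next $188,000 at 28% = $52,640.00
Next $137,000 at 19% = $26,030.00
Remaining $38,238 at 15% = $5,735.70
Fee: $32,127.50 + $70,687.50 + $52,640.00 + $26,030.00 + $5,735.70 = $187,220.70

$187,220.70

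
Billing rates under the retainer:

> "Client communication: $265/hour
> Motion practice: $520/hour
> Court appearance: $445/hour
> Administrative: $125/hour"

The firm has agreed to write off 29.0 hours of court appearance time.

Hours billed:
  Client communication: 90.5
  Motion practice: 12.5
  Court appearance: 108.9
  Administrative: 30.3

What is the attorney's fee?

$69,825.50

Client communication: 90.5 × $265 = $23,982.50
Motion practice: 12.5 × $520 = $6,500.00
Court appearance: 108.9 × $445 = $48,460.50
Administrative: 30.3 × $125 = $3,787.50
Subtotal: $82,730.50
Write-off: 29.0 × $445 = $12,905.00
Total: $82,730.50 − $12,905.00 = $69,825.50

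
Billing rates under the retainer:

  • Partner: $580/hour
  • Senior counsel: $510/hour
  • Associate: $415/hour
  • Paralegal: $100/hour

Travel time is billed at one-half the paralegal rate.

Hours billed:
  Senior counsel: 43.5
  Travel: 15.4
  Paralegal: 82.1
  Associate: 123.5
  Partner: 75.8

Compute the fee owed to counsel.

$126,381.50

Partner: 75.8 × $580 = $43,964.00
Senior counsel: 43.5 × $510 = $22,185.00
Associate: 123.5 × $415 = $51,252.50
Paralegal: 82.1 × $100 = $8,210.00
Subtotal: $43,964.00 + $22,185.00 + $51,252.50 + $8,210.00 = $125,611.50
Travel: 15.4 × ($100 ÷ 2) = 15.4 × $50.00 = $770.00
Total: $125,611.50 + $770.00 = $126,381.50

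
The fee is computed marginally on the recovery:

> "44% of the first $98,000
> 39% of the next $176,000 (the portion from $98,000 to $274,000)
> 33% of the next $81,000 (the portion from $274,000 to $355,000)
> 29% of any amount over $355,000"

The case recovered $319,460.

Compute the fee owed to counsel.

$126,761.80

First $98,000 at 44% = $43,120.00
Next $176,000 at 39% = $68,640.00
Remaining $45,460 at 33% = $15,001.80
Fee: $43,120.00 + $68,640.00 + $15,001.80 = $126,761.80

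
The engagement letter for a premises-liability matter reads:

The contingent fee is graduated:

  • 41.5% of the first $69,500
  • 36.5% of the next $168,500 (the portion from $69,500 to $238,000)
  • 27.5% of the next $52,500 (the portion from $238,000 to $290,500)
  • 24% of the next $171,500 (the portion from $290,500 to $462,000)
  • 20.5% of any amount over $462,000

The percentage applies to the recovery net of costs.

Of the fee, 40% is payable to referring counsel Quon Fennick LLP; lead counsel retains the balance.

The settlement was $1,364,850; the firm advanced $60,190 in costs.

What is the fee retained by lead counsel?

$191,212.68

Fee base (net of costs): $1,364,850 − $60,190 = $1,304,660
First $69,500 at 41.5% = $28,842.50
Next $168,500 at 36.5% = $61,502.50
Next $52,500 at 27.5% = $14,437.50
Next $171,500 at 24% = $41,160.00
Remaining $842,660 at 20.5% = $172,745.30
Fee: $28,842.50 + $61,502.50 + $14,437.50 + $41,160.00 + $172,745.30 = $318,687.80
Referral share: 40% of $318,687.80 = $127,475.12; lead counsel retains $318,687.80 − $127,475.12 = $191,212.68.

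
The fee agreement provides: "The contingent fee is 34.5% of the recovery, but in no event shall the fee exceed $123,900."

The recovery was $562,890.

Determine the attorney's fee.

34.5% of $562,890 = $194,197.05
That exceeds the $123,900 cap, so the fee is capped at $123,900.

$123,900.00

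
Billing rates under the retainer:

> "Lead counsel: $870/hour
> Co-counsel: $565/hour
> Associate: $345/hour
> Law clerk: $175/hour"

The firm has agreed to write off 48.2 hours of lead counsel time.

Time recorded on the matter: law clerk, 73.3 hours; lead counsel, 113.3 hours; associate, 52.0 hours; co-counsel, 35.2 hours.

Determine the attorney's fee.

$107,292.50

Lead counsel: 113.3 × $870 = $98,571.00
Co-counsel: 35.2 × $565 = $19,888.00
Associate: 52.0 × $345 = $17,940.00
Law clerk: 73.3 × $175 = $12,827.50
Subtotal: $149,226.50
Write-off: 48.2 × $870 = $41,934.00
Total: $149,226.50 − $41,934.00 = $107,292.50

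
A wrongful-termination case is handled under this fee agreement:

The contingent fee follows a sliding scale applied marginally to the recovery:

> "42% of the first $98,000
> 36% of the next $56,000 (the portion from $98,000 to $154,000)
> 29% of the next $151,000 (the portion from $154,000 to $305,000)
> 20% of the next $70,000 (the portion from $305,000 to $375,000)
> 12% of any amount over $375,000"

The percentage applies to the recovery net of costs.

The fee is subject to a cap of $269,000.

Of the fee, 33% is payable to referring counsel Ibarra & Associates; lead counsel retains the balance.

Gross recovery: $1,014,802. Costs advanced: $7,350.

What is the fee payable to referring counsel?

$64,351.40

Fee base (net of costs): $1,014,802 − $7,350 = $1,007,452
First $98,000 at 42% = $41,160.00
Next $56,000 at 36% = $20,160.00
Next $151,000 at 29% = $43,790.00
Next $70,000 at 20% = $14,000.00
Remaining $632,452 at 12% = $75,894.24
Fee: $41,160.00 + $20,160.00 + $43,790.00 + $14,000.00 + $75,894.24 = $195,004.24
$195,004.24 is under the $269,000 cap.
Referral share: 33% of $195,004.24 = $64,351.40; lead counsel retains $195,004.24 − $64,351.40 = $130,652.84.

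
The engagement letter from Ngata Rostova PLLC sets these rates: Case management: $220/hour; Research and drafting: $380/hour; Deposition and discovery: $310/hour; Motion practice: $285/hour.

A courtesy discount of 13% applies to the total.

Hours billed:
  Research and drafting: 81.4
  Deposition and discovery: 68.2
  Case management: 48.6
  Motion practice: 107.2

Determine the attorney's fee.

$81,186.66

Case management: 48.6 × $220 = $10,692.00
Research and drafting: 81.4 × $380 = $30,932.00
Deposition and discovery: 68.2 × $310 = $21,142.00
Motion practice: 107.2 × $285 = $30,552.00
Subtotal: $93,318.00
Less 13% discount: −$12,131.34
Total: $93,318.00 − $12,131.34 = $81,186.66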